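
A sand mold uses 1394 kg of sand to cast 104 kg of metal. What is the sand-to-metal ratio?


Formula: Sand-to-Metal Ratio = W_sand / W_metal
Ratio = 1394 kg / 104 kg = 13.4038


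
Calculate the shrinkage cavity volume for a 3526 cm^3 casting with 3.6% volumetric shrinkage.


Formula: V_shrink = V_casting * shrinkage_pct / 100
V_shrink = 3526 cm^3 * 3.6 / 100 = 126.9360 cm^3

126.9360 cm^3


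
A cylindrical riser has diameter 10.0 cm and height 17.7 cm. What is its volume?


Formula: V = pi * (D/2)^2 * H  (cylinder volume)
Radius = D/2 = 10.0/2 = 5.0 cm
V = pi * 5.0^2 * 17.7 = 1390.1547 cm^3

1390.1547 cm^3


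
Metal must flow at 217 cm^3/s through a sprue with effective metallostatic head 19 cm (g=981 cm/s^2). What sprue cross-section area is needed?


Formula: v = sqrt(2*g*h), A = Q/v
Velocity: v = sqrt(2 * 981 * 19) = sqrt(37278) = 193.0751 cm/s
Sprue area: A = Q / v = 217 / 193.0751 = 1.1239 cm^2

Final answer: 1.1239 cm^2


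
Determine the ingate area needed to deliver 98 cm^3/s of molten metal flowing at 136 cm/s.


Formula: A_ingate = Q / v  (continuity equation)
A = 98 cm^3/s / 136 cm/s = 0.7206 cm^2

0.7206 cm^2


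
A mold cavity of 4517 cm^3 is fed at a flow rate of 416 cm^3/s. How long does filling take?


Formula: t_fill = V_mold / Q_flow
t = 4517 cm^3 / 416 cm^3/s = 10.8582 s

Answer: 10.8582 s


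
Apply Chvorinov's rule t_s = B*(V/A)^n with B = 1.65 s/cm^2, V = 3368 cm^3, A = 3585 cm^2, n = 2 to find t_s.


Formula: t_s = B * (V/A)^n  (Chvorinov's rule, n=2)
Modulus M = V/A = 3368/3585 = 0.939470 cm
M^2 = 0.939470^2 = 0.882604 cm^2
t_s = 1.65 * 0.882604 = 1.4563 s

1.4563 s


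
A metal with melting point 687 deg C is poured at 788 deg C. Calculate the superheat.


Formula: Superheat = T_pour - T_melt
Superheat = 788 - 687 = 101 deg C

Answer: 101 deg C


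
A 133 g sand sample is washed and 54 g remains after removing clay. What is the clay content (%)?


Formula: Clay% = (W_total - W_washed) / W_total * 100
Clay mass = 133 - 54 = 79 g
Clay% = 79 / 133 * 100 = 59.3985%

Final answer: 59.3985%


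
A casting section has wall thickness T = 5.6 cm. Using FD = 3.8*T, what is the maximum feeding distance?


Formula: FD = 3.8 * T  (riser feeding-distance rule)
FD = 3.8 * 5.6 cm = 21.2800 cm

Final answer: 21.2800 cm


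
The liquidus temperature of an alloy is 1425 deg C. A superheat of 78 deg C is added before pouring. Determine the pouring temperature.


Formula: T_pour = T_melt + Superheat
T_pour = 1425 + 78 = 1503 deg C

Final answer: 1503 deg C


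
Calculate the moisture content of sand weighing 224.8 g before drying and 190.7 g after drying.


Formula: MC = (W_wet - W_dry) / W_wet * 100
Water mass = 224.8 - 190.7 = 34.1 g
MC = 34.1 / 224.8 * 100 = 15.1690%

Final answer: 15.1690%


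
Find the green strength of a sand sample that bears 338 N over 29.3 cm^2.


Formula: Compressive Strength = Force / Area
Strength = 338 N / 29.3 cm^2 = 11.5358 N/cm^2


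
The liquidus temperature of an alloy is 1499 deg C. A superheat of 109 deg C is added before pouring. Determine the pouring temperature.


Formula: T_pour = T_melt + Superheat
T_pour = 1499 + 109 = 1608 deg C


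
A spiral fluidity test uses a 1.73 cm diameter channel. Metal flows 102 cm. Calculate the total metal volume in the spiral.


Formula: V = pi * (d/2)^2 * L  (cylinder volume)
Radius = 1.73/2 = 0.865 cm
V = pi * 0.865^2 * 102 = 239.7631 cm^3


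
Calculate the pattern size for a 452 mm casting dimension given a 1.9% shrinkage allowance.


Formula: L_pattern = L_casting * (1 + shrinkage_rate/100)
Shrinkage factor = 1 + 1.9/100 = 1.019
L_pattern = 452 mm * 1.019 = 460.5880 mm


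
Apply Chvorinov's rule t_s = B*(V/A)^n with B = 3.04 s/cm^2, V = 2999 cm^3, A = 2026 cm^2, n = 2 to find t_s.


Formula: t_s = B * (V/A)^n  (Chvorinov's rule, n=2)
Modulus M = V/A = 2999/2026 = 1.480257 cm
M^2 = 1.480257^2 = 2.191161 cm^2
t_s = 3.04 * 2.191161 = 6.6611 s

Answer: 6.6611 s


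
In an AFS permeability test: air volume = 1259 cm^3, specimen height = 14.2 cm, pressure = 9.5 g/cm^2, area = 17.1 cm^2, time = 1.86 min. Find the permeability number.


Formula: Permeability Number P = (V * H) / (p * A * t)
Numerator: V * H = 1259 * 14.2 = 17877.8
Denominator: p * A * t = 9.5 * 17.1 * 1.86 = 302.157
P = 17877.8 / 302.157 = 59.1673

59.1673


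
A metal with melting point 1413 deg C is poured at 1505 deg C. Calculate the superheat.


Formula: Superheat = T_pour - T_melt
Superheat = 1505 - 1413 = 92 deg C

Final answer: 92 deg C


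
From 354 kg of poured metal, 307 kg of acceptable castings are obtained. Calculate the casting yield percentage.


Formula: Casting Yield = (W_good / W_total) * 100
Yield = (307 kg / 354 kg) * 100 = 86.7232%


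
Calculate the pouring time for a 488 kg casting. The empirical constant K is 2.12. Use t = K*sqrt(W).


Formula: t = K * sqrt(W)
sqrt(W) = sqrt(488) = 22.09072
t = 2.12 * 22.09072 = 46.8323 s

Answer: 46.8323 s


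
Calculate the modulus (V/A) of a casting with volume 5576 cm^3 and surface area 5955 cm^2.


Formula: Casting Modulus M = V / A
M = 5576 cm^3 / 5955 cm^2 = 0.9364 cm

Final answer: 0.9364 cm


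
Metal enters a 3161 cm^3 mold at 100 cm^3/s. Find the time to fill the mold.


Formula: t_fill = V_mold / Q_flow
t = 3161 cm^3 / 100 cm^3/s = 31.6100 s

31.6100 s


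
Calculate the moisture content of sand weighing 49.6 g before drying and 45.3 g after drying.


Formula: MC = (W_wet - W_dry) / W_wet * 100
Water mass = 49.6 - 45.3 = 4.3 g
MC = 4.3 / 49.6 * 100 = 8.6694%

8.6694%


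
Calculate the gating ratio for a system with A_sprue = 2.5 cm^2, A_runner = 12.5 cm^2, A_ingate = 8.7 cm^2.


Sprue:Runner:Ingate = 1 : 12.5/2.5 : 8.7/2.5 = 1:5.00:3.48

Answer: 1:5.00:3.48


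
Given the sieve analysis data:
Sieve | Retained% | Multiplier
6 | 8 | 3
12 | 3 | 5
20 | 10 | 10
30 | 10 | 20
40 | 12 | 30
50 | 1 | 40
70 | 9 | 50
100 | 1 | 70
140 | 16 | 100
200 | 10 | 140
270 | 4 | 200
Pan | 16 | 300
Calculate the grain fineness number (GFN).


Formula: GFN = sum(pct * multiplier) / sum(pct)
sum(pct * multiplier) = 9859
sum(pct) = 100
GFN = 9859 / 100 = 98.59

Final answer: 98.59


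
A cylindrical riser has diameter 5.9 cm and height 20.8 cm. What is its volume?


Formula: V = pi * (D/2)^2 * H  (cylinder volume)
Radius = D/2 = 5.9/2 = 2.95 cm
V = pi * 2.95^2 * 20.8 = 568.6660 cm^3

Answer: 568.6660 cm^3


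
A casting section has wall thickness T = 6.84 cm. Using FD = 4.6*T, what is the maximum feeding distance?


Formula: FD = 4.6 * T  (riser feeding-distance rule)
FD = 4.6 * 6.84 cm = 31.4640 cm

Final answer: 31.4640 cm


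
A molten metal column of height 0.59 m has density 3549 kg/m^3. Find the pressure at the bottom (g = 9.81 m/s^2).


Formula: P = rho * g * h
rho * g = 3549 * 9.81 = 34815.69 N/m^3
P = 34815.69 * 0.59 = 20541.2571 Pa


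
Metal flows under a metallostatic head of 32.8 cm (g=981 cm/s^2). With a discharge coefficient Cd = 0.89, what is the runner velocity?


Formula: v = Cd * sqrt(2 * g * h)  (Torricelli with discharge coefficient)
2*g*h = 2 * 981 * 32.8 = 64353.6 cm^2/s^2
sqrt(64353.6) = 253.68011 cm/s
v = 0.89 * 253.68011 = 225.7753 cm/s

225.7753 cm/s


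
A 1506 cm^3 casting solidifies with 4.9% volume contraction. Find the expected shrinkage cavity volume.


Formula: V_shrink = V_casting * shrinkage_pct / 100
V_shrink = 1506 cm^3 * 4.9 / 100 = 73.7940 cm^3

Final answer: 73.7940 cm^3


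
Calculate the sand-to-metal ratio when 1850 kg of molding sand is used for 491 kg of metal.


Formula: Sand-to-Metal Ratio = W_sand / W_metal
Ratio = 1850 kg / 491 kg = 3.7678

Answer: 3.7678


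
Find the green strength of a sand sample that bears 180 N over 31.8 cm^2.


Formula: Compressive Strength = Force / Area
Strength = 180 N / 31.8 cm^2 = 5.6604 N/cm^2


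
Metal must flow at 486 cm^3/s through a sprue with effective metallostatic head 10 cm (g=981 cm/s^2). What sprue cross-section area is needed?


Formula: v = sqrt(2*g*h), A = Q/v
Velocity: v = sqrt(2 * 981 * 10) = sqrt(19620) = 140.0714 cm/s
Sprue area: A = Q / v = 486 / 140.0714 = 3.4697 cm^2

Answer: 3.4697 cm^2


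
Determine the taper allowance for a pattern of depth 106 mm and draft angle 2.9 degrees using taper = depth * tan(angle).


Formula: taper = depth * tan(draft_angle)
tan(2.9 deg) = 0.0506578
taper = 106 mm * 0.0506578 = 5.3697 mm

5.3697 mm


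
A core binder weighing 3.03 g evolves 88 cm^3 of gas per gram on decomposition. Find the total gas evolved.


Formula: V_gas = W_binder * gas_evolution_rate
V = 3.03 g * 88 cm^3/g = 266.6400 cm^3

Final answer: 266.6400 cm^3


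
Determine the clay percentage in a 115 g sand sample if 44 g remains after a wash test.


Formula: Clay% = (W_total - W_washed) / W_total * 100
Clay mass = 115 - 44 = 71 g
Clay% = 71 / 115 * 100 = 61.7391%


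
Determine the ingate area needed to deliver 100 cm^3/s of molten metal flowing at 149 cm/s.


Formula: A_ingate = Q / v  (continuity equation)
A = 100 cm^3/s / 149 cm/s = 0.6711 cm^2

0.6711 cm^2


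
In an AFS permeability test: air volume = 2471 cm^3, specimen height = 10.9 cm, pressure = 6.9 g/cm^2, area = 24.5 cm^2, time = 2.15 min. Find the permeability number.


Formula: Permeability Number P = (V * H) / (p * A * t)
Numerator: V * H = 2471 * 10.9 = 26933.9
Denominator: p * A * t = 6.9 * 24.5 * 2.15 = 363.4575
P = 26933.9 / 363.4575 = 74.1047

74.1047


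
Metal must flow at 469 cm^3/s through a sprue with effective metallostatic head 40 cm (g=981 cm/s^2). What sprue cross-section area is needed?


Formula: v = sqrt(2*g*h), A = Q/v
Velocity: v = sqrt(2 * 981 * 40) = sqrt(78480) = 280.1428 cm/s
Sprue area: A = Q / v = 469 / 280.1428 = 1.6741 cm^2

Final answer: 1.6741 cm^2


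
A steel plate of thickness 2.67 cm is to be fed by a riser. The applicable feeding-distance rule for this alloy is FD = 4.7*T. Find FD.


Formula: FD = 4.7 * T  (riser feeding-distance rule)
FD = 4.7 * 2.67 cm = 12.5490 cm

Answer: 12.5490 cm


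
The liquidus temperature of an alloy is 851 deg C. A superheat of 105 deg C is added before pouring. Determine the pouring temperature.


Formula: T_pour = T_melt + Superheat
T_pour = 851 + 105 = 956 deg C

956 deg C


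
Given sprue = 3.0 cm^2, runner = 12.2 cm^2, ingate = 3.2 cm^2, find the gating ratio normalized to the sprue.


Sprue:Runner:Ingate = 1 : 12.2/3.0 : 3.2/3.0 = 1:4.07:1.07

Answer: 1:4.07:1.07


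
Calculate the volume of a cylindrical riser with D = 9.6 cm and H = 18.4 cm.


Formula: V = pi * (D/2)^2 * H  (cylinder volume)
Radius = D/2 = 9.6/2 = 4.8 cm
V = pi * 4.8^2 * 18.4 = 1331.8342 cm^3

Answer: 1331.8342 cm^3


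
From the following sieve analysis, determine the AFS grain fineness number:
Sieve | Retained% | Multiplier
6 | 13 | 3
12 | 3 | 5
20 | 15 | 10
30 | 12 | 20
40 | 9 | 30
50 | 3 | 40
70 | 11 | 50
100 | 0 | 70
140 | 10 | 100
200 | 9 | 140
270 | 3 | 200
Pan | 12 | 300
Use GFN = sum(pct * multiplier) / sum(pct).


Formula: GFN = sum(pct * multiplier) / sum(pct)
sum(pct * multiplier) = 7844
sum(pct) = 100
GFN = 7844 / 100 = 78.44

Answer: 78.44


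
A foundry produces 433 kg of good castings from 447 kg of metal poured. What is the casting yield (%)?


Formula: Casting Yield = (W_good / W_total) * 100
Yield = (433 kg / 447 kg) * 100 = 96.8680%

96.8680%


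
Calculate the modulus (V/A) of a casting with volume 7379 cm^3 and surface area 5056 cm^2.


Formula: Casting Modulus M = V / A
M = 7379 cm^3 / 5056 cm^2 = 1.4595 cm

Answer: 1.4595 cm


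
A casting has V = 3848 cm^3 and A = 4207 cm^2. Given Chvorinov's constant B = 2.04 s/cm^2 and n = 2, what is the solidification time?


Formula: t_s = B * (V/A)^n  (Chvorinov's rule, n=2)
Modulus M = V/A = 3848/4207 = 0.914666 cm
M^2 = 0.914666^2 = 0.836614 cm^2
t_s = 2.04 * 0.836614 = 1.7067 s

1.7067 s


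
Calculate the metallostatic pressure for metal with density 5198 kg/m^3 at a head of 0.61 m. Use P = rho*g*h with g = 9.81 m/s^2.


Formula: P = rho * g * h
rho * g = 5198 * 9.81 = 50992.38 N/m^3
P = 50992.38 * 0.61 = 31105.3518 Pa

Final answer: 31105.3518 Pa


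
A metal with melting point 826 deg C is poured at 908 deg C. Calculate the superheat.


Formula: Superheat = T_pour - T_melt
Superheat = 908 - 826 = 82 deg C

Final answer: 82 deg C


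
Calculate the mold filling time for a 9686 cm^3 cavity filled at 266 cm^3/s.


Formula: t_fill = V_mold / Q_flow
t = 9686 cm^3 / 266 cm^3/s = 36.4135 s

Final answer: 36.4135 s


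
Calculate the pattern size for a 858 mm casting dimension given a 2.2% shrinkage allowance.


Formula: L_pattern = L_casting * (1 + shrinkage_rate/100)
Shrinkage factor = 1 + 2.2/100 = 1.022
L_pattern = 858 mm * 1.022 = 876.8760 mm

876.8760 mm


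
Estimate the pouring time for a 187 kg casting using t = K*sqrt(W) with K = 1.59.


Formula: t = K * sqrt(W)
sqrt(W) = sqrt(187) = 13.67479
t = 1.59 * 13.67479 = 21.7429 s

Final answer: 21.7429 s


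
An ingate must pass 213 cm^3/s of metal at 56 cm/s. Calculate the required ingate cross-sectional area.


Formula: A_ingate = Q / v  (continuity equation)
A = 213 cm^3/s / 56 cm/s = 3.8036 cm^2

Final answer: 3.8036 cm^2


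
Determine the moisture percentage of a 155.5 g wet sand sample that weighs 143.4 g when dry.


Formula: MC = (W_wet - W_dry) / W_wet * 100
Water mass = 155.5 - 143.4 = 12.1 g
MC = 12.1 / 155.5 * 100 = 7.7814%


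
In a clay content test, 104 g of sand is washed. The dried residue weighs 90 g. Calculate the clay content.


Formula: Clay% = (W_total - W_washed) / W_total * 100
Clay mass = 104 - 90 = 14 g
Clay% = 14 / 104 * 100 = 13.4615%


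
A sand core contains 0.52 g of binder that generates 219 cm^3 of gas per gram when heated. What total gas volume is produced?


Formula: V_gas = W_binder * gas_evolution_rate
V = 0.52 g * 219 cm^3/g = 113.8800 cm^3

113.8800 cm^3


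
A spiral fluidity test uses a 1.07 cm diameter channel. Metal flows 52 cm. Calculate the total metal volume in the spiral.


Formula: V = pi * (d/2)^2 * L  (cylinder volume)
Radius = 1.07/2 = 0.535 cm
V = pi * 0.535^2 * 52 = 46.7585 cm^3

46.7585 cm^3


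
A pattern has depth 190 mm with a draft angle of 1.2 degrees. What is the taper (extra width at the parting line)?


Formula: taper = depth * tan(draft_angle)
tan(1.2 deg) = 0.0209470
taper = 190 mm * 0.0209470 = 3.9799 mm

Answer: 3.9799 mm


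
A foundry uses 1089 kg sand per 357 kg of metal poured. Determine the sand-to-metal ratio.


Formula: Sand-to-Metal Ratio = W_sand / W_metal
Ratio = 1089 kg / 357 kg = 3.0504

Answer: 3.0504


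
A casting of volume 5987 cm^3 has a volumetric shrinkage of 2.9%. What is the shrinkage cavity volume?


Formula: V_shrink = V_casting * shrinkage_pct / 100
V_shrink = 5987 cm^3 * 2.9 / 100 = 173.6230 cm^3


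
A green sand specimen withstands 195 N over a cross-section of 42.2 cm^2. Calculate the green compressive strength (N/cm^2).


Formula: Compressive Strength = Force / Area
Strength = 195 N / 42.2 cm^2 = 4.6209 N/cm^2


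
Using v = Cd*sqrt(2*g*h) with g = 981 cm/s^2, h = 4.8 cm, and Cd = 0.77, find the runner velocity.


Formula: v = Cd * sqrt(2 * g * h)  (Torricelli with discharge coefficient)
2*g*h = 2 * 981 * 4.8 = 9417.6 cm^2/s^2
sqrt(9417.6) = 97.04432 cm/s
v = 0.77 * 97.04432 = 74.7241 cm/s

Final answer: 74.7241 cm/s


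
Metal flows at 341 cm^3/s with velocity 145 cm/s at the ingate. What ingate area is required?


Formula: A_ingate = Q / v  (continuity equation)
A = 341 cm^3/s / 145 cm/s = 2.3517 cm^2

Answer: 2.3517 cm^2


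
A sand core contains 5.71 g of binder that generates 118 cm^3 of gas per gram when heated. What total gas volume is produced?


Formula: V_gas = W_binder * gas_evolution_rate
V = 5.71 g * 118 cm^3/g = 673.7800 cm^3

673.7800 cm^3


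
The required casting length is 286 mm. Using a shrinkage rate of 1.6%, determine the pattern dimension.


Formula: L_pattern = L_casting * (1 + shrinkage_rate/100)
Shrinkage factor = 1 + 1.6/100 = 1.016
L_pattern = 286 mm * 1.016 = 290.5760 mm

Answer: 290.5760 mm


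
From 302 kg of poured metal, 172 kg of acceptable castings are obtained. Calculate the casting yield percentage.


Formula: Casting Yield = (W_good / W_total) * 100
Yield = (172 kg / 302 kg) * 100 = 56.9536%

Final answer: 56.9536%


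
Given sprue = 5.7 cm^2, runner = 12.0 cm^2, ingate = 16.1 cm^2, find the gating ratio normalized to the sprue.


Sprue:Runner:Ingate = 1 : 12.0/5.7 : 16.1/5.7 = 1:2.11:2.82

Final answer: 1:2.11:2.82


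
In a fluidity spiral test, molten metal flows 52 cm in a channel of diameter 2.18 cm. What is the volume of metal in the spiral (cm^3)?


Formula: V = pi * (d/2)^2 * L  (cylinder volume)
Radius = 2.18/2 = 1.09 cm
V = pi * 1.09^2 * 52 = 194.0914 cm^3

194.0914 cm^3


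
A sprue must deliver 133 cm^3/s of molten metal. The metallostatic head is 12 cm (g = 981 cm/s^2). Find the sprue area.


Formula: v = sqrt(2*g*h), A = Q/v
Velocity: v = sqrt(2 * 981 * 12) = sqrt(23544) = 153.4405 cm/s
Sprue area: A = Q / v = 133 / 153.4405 = 0.8668 cm^2


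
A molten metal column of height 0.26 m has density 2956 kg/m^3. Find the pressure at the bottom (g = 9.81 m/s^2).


Formula: P = rho * g * h
rho * g = 2956 * 9.81 = 28998.36 N/m^3
P = 28998.36 * 0.26 = 7539.5736 Pa

Final answer: 7539.5736 Pa


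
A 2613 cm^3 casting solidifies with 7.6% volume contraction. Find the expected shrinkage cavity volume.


Formula: V_shrink = V_casting * shrinkage_pct / 100
V_shrink = 2613 cm^3 * 7.6 / 100 = 198.5880 cm^3

Final answer: 198.5880 cm^3


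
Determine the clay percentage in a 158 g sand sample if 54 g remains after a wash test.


Formula: Clay% = (W_total - W_washed) / W_total * 100
Clay mass = 158 - 54 = 104 g
Clay% = 104 / 158 * 100 = 65.8228%

Answer: 65.8228%


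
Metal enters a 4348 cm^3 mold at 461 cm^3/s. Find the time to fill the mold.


Formula: t_fill = V_mold / Q_flow
t = 4348 cm^3 / 461 cm^3/s = 9.4317 s

Answer: 9.4317 s


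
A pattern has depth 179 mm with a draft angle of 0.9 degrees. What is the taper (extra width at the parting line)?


Formula: taper = depth * tan(draft_angle)
tan(0.9 deg) = 0.0157093
taper = 179 mm * 0.0157093 = 2.8120 mm


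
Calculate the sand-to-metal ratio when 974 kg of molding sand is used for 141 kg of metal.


Formula: Sand-to-Metal Ratio = W_sand / W_metal
Ratio = 974 kg / 141 kg = 6.9078

Final answer: 6.9078


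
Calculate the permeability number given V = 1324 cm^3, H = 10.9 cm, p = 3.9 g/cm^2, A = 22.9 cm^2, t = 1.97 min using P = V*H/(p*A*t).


Formula: Permeability Number P = (V * H) / (p * A * t)
Numerator: V * H = 1324 * 10.9 = 14431.6
Denominator: p * A * t = 3.9 * 22.9 * 1.97 = 175.9407
P = 14431.6 / 175.9407 = 82.0254

Final answer: 82.0254


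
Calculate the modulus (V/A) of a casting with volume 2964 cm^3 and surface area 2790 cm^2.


Formula: Casting Modulus M = V / A
M = 2964 cm^3 / 2790 cm^2 = 1.0624 cm

Final answer: 1.0624 cm


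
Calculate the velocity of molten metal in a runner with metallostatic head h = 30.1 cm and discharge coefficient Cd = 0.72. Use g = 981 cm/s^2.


Formula: v = Cd * sqrt(2 * g * h)  (Torricelli with discharge coefficient)
2*g*h = 2 * 981 * 30.1 = 59056.2 cm^2/s^2
sqrt(59056.2) = 243.01481 cm/s
v = 0.72 * 243.01481 = 174.9707 cm/s


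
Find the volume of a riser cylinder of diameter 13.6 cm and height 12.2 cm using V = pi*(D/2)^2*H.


Formula: V = pi * (D/2)^2 * H  (cylinder volume)
Radius = D/2 = 13.6/2 = 6.8 cm
V = pi * 6.8^2 * 12.2 = 1772.2604 cm^3

Final answer: 1772.2604 cm^3


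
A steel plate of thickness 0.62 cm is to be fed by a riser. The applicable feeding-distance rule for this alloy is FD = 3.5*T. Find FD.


Formula: FD = 3.5 * T  (riser feeding-distance rule)
FD = 3.5 * 0.62 cm = 2.1700 cm


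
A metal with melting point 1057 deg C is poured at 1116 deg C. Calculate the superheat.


Formula: Superheat = T_pour - T_melt
Superheat = 1116 - 1057 = 59 deg C

59 deg C


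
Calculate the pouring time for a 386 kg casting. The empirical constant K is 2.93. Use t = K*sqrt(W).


Formula: t = K * sqrt(W)
sqrt(W) = sqrt(386) = 19.64688
t = 2.93 * 19.64688 = 57.5654 s

57.5654 s


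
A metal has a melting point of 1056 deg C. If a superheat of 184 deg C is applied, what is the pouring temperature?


Formula: T_pour = T_melt + Superheat
T_pour = 1056 + 184 = 1240 deg C

Answer: 1240 deg C


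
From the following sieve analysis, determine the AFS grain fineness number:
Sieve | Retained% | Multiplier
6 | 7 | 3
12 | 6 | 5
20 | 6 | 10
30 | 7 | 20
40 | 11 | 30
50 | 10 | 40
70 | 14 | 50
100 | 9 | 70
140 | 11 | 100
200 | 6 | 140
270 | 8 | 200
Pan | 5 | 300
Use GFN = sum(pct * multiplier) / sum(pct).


Formula: GFN = sum(pct * multiplier) / sum(pct)
sum(pct * multiplier) = 7351
sum(pct) = 100
GFN = 7351 / 100 = 73.51

Final answer: 73.51


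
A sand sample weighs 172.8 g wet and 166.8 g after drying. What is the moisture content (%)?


Formula: MC = (W_wet - W_dry) / W_wet * 100
Water mass = 172.8 - 166.8 = 6.0 g
MC = 6.0 / 172.8 * 100 = 3.4722%

Answer: 3.4722%


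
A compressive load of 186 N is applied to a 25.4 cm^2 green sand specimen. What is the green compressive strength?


Formula: Compressive Strength = Force / Area
Strength = 186 N / 25.4 cm^2 = 7.3228 N/cm^2

Answer: 7.3228 N/cm^2


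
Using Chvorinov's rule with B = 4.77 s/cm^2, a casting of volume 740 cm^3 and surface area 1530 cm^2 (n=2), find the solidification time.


Formula: t_s = B * (V/A)^n  (Chvorinov's rule, n=2)
Modulus M = V/A = 740/1530 = 0.483660 cm
M^2 = 0.483660^2 = 0.233927 cm^2
t_s = 4.77 * 0.233927 = 1.1158 s

1.1158 s


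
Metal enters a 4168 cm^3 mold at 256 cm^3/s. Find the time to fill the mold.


Formula: t_fill = V_mold / Q_flow
t = 4168 cm^3 / 256 cm^3/s = 16.2812 s

16.2812 s


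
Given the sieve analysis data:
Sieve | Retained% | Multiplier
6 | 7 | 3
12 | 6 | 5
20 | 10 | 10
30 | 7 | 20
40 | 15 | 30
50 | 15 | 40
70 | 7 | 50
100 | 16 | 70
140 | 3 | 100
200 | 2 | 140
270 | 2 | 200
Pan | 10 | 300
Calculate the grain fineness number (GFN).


Formula: GFN = sum(pct * multiplier) / sum(pct)
sum(pct * multiplier) = 6791
sum(pct) = 100
GFN = 6791 / 100 = 67.91


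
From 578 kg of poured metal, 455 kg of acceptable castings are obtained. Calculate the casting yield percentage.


Formula: Casting Yield = (W_good / W_total) * 100
Yield = (455 kg / 578 kg) * 100 = 78.7197%

Final answer: 78.7197%


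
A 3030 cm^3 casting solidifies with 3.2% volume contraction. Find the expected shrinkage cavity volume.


Formula: V_shrink = V_casting * shrinkage_pct / 100
V_shrink = 3030 cm^3 * 3.2 / 100 = 96.9600 cm^3


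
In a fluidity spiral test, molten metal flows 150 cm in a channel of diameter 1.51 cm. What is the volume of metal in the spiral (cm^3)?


Formula: V = pi * (d/2)^2 * L  (cylinder volume)
Radius = 1.51/2 = 0.755 cm
V = pi * 0.755^2 * 150 = 268.6180 cm^3

268.6180 cm^3


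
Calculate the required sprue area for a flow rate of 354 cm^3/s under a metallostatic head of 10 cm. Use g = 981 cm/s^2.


Formula: v = sqrt(2*g*h), A = Q/v
Velocity: v = sqrt(2 * 981 * 10) = sqrt(19620) = 140.0714 cm/s
Sprue area: A = Q / v = 354 / 140.0714 = 2.5273 cm^2

Answer: 2.5273 cm^2


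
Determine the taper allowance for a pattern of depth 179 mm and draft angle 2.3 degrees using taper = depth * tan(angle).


Formula: taper = depth * tan(draft_angle)
tan(2.3 deg) = 0.0401641
taper = 179 mm * 0.0401641 = 7.1894 mm

Answer: 7.1894 mm


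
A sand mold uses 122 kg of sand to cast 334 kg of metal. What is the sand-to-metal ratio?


Formula: Sand-to-Metal Ratio = W_sand / W_metal
Ratio = 122 kg / 334 kg = 0.3653


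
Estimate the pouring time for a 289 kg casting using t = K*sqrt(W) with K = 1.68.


Formula: t = K * sqrt(W)
sqrt(W) = sqrt(289) = 17.00000
t = 1.68 * 17.00000 = 28.5600 s

Answer: 28.5600 s


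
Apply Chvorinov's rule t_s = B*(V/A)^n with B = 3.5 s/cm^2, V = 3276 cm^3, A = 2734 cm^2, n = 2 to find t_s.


Formula: t_s = B * (V/A)^n  (Chvorinov's rule, n=2)
Modulus M = V/A = 3276/2734 = 1.198244 cm
M^2 = 1.198244^2 = 1.435789 cm^2
t_s = 3.5 * 1.435789 = 5.0253 s


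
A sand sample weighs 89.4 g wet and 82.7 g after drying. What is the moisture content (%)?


Formula: MC = (W_wet - W_dry) / W_wet * 100
Water mass = 89.4 - 82.7 = 6.7 g
MC = 6.7 / 89.4 * 100 = 7.4944%

7.4944%


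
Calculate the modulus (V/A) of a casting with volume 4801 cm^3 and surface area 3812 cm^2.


Formula: Casting Modulus M = V / A
M = 4801 cm^3 / 3812 cm^2 = 1.2594 cm

Answer: 1.2594 cm


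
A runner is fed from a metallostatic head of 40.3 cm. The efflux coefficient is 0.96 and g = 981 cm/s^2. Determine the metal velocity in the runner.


Formula: v = Cd * sqrt(2 * g * h)  (Torricelli with discharge coefficient)
2*g*h = 2 * 981 * 40.3 = 79068.6 cm^2/s^2
sqrt(79068.6) = 281.19139 cm/s
v = 0.96 * 281.19139 = 269.9437 cm/s

269.9437 cm/s


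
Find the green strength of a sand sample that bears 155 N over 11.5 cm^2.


Formula: Compressive Strength = Force / Area
Strength = 155 N / 11.5 cm^2 = 13.4783 N/cm^2

Final answer: 13.4783 N/cm^2


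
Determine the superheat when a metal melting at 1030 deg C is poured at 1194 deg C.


Formula: Superheat = T_pour - T_melt
Superheat = 1194 - 1030 = 164 deg C

Final answer: 164 deg C


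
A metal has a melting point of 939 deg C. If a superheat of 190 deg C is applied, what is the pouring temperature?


Formula: T_pour = T_melt + Superheat
T_pour = 939 + 190 = 1129 deg C


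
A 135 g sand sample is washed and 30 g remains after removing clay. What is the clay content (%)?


Formula: Clay% = (W_total - W_washed) / W_total * 100
Clay mass = 135 - 30 = 105 g
Clay% = 105 / 135 * 100 = 77.7778%

Final answer: 77.7778%


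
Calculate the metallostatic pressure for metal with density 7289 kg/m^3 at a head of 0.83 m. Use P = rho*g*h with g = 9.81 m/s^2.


Formula: P = rho * g * h
rho * g = 7289 * 9.81 = 71505.09 N/m^3
P = 71505.09 * 0.83 = 59349.2247 Pa

Final answer: 59349.2247 Pa


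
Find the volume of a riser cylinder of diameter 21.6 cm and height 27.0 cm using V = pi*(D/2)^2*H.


Formula: V = pi * (D/2)^2 * H  (cylinder volume)
Radius = D/2 = 21.6/2 = 10.8 cm
V = pi * 10.8^2 * 27.0 = 9893.7549 cm^3

Final answer: 9893.7549 cm^3


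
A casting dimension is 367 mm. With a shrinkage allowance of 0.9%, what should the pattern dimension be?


Formula: L_pattern = L_casting * (1 + shrinkage_rate/100)
Shrinkage factor = 1 + 0.9/100 = 1.009
L_pattern = 367 mm * 1.009 = 370.3030 mm


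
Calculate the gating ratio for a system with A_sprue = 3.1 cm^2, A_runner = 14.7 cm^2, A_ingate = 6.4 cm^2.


Sprue:Runner:Ingate = 1 : 14.7/3.1 : 6.4/3.1 = 1:4.74:2.06


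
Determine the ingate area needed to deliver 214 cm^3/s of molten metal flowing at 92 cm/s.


Formula: A_ingate = Q / v  (continuity equation)
A = 214 cm^3/s / 92 cm/s = 2.3261 cm^2

2.3261 cm^2


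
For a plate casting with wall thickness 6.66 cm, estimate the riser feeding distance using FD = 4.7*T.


Formula: FD = 4.7 * T  (riser feeding-distance rule)
FD = 4.7 * 6.66 cm = 31.3020 cm

31.3020 cm


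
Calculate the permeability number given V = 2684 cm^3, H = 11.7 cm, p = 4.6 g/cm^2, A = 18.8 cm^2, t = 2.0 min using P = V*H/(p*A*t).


Formula: Permeability Number P = (V * H) / (p * A * t)
Numerator: V * H = 2684 * 11.7 = 31402.8
Denominator: p * A * t = 4.6 * 18.8 * 2.0 = 172.96
P = 31402.8 / 172.96 = 181.5611

181.5611


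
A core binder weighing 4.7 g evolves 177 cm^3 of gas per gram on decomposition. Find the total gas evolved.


Formula: V_gas = W_binder * gas_evolution_rate
V = 4.7 g * 177 cm^3/g = 831.9000 cm^3

Final answer: 831.9000 cm^3


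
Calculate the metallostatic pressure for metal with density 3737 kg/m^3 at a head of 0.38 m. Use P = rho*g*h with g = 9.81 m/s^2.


Formula: P = rho * g * h
rho * g = 3737 * 9.81 = 36659.97 N/m^3
P = 36659.97 * 0.38 = 13930.7886 Pa


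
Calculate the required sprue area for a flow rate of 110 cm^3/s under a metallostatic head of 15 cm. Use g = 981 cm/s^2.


Formula: v = sqrt(2*g*h), A = Q/v
Velocity: v = sqrt(2 * 981 * 15) = sqrt(29430) = 171.5517 cm/s
Sprue area: A = Q / v = 110 / 171.5517 = 0.6412 cm^2

0.6412 cm^2


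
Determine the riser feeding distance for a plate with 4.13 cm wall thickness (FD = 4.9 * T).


Formula: FD = 4.9 * T  (riser feeding-distance rule)
FD = 4.9 * 4.13 cm = 20.2370 cm

20.2370 cm


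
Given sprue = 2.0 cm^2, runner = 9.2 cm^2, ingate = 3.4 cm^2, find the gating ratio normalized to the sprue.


Sprue:Runner:Ingate = 1 : 9.2/2.0 : 3.4/2.0 = 1:4.60:1.70

1:4.60:1.70


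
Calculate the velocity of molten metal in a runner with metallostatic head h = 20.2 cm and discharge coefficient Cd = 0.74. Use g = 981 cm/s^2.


Formula: v = Cd * sqrt(2 * g * h)  (Torricelli with discharge coefficient)
2*g*h = 2 * 981 * 20.2 = 39632.4 cm^2/s^2
sqrt(39632.4) = 199.07888 cm/s
v = 0.74 * 199.07888 = 147.3184 cm/s

147.3184 cm/s


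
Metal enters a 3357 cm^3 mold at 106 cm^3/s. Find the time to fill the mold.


Formula: t_fill = V_mold / Q_flow
t = 3357 cm^3 / 106 cm^3/s = 31.6698 s

31.6698 s


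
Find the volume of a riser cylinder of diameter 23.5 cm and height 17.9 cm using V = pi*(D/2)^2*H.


Formula: V = pi * (D/2)^2 * H  (cylinder volume)
Radius = D/2 = 23.5/2 = 11.75 cm
V = pi * 11.75^2 * 17.9 = 7763.8768 cm^3

7763.8768 cm^3


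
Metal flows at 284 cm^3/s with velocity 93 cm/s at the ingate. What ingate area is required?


Formula: A_ingate = Q / v  (continuity equation)
A = 284 cm^3/s / 93 cm/s = 3.0538 cm^2


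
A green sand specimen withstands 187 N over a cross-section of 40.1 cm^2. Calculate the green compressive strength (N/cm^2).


Formula: Compressive Strength = Force / Area
Strength = 187 N / 40.1 cm^2 = 4.6633 N/cm^2

4.6633 N/cm^2


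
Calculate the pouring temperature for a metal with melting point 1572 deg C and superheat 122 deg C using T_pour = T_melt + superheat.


Formula: T_pour = T_melt + Superheat
T_pour = 1572 + 122 = 1694 deg C

Final answer: 1694 deg C


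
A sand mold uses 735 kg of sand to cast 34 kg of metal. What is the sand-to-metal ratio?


Formula: Sand-to-Metal Ratio = W_sand / W_metal
Ratio = 735 kg / 34 kg = 21.6176


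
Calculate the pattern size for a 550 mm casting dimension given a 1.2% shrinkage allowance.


Formula: L_pattern = L_casting * (1 + shrinkage_rate/100)
Shrinkage factor = 1 + 1.2/100 = 1.012
L_pattern = 550 mm * 1.012 = 556.6000 mm


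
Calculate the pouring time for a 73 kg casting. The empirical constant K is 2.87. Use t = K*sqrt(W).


Formula: t = K * sqrt(W)
sqrt(W) = sqrt(73) = 8.54400
t = 2.87 * 8.54400 = 24.5213 s


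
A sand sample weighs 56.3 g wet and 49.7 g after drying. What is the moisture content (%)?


Formula: MC = (W_wet - W_dry) / W_wet * 100
Water mass = 56.3 - 49.7 = 6.6 g
MC = 6.6 / 56.3 * 100 = 11.7229%

Answer: 11.7229%


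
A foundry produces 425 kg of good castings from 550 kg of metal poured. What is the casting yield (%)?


Formula: Casting Yield = (W_good / W_total) * 100
Yield = (425 kg / 550 kg) * 100 = 77.2727%

Answer: 77.2727%


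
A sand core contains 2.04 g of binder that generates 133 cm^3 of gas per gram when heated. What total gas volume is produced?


Formula: V_gas = W_binder * gas_evolution_rate
V = 2.04 g * 133 cm^3/g = 271.3200 cm^3

Answer: 271.3200 cm^3


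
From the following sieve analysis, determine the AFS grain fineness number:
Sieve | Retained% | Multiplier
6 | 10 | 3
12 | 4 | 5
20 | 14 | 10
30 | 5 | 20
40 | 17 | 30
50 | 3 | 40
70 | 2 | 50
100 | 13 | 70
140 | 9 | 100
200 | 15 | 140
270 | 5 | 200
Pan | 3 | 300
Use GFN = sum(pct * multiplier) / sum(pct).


Formula: GFN = sum(pct * multiplier) / sum(pct)
sum(pct * multiplier) = 6830
sum(pct) = 100
GFN = 6830 / 100 = 68.30

Final answer: 68.30


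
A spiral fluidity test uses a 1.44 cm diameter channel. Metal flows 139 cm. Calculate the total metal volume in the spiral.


Formula: V = pi * (d/2)^2 * L  (cylinder volume)
Radius = 1.44/2 = 0.72 cm
V = pi * 0.72^2 * 139 = 226.3756 cm^3

Final answer: 226.3756 cm^3


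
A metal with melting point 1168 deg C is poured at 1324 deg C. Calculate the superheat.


Formula: Superheat = T_pour - T_melt
Superheat = 1324 - 1168 = 156 deg C

156 deg C


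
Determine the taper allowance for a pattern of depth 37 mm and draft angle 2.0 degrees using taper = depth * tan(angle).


Formula: taper = depth * tan(draft_angle)
tan(2.0 deg) = 0.0349208
taper = 37 mm * 0.0349208 = 1.2921 mm

Final answer: 1.2921 mm


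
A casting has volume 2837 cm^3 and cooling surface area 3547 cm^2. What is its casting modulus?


Formula: Casting Modulus M = V / A
M = 2837 cm^3 / 3547 cm^2 = 0.7998 cm

Final answer: 0.7998 cm


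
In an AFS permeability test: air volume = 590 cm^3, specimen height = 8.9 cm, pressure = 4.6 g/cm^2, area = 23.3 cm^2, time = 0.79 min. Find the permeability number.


Formula: Permeability Number P = (V * H) / (p * A * t)
Numerator: V * H = 590 * 8.9 = 5251.0
Denominator: p * A * t = 4.6 * 23.3 * 0.79 = 84.6722
P = 5251.0 / 84.6722 = 62.0156


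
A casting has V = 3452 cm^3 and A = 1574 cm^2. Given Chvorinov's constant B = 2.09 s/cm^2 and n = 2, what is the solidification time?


Formula: t_s = B * (V/A)^n  (Chvorinov's rule, n=2)
Modulus M = V/A = 3452/1574 = 2.193139 cm
M^2 = 2.193139^2 = 4.809859 cm^2
t_s = 2.09 * 4.809859 = 10.0526 s

Final answer: 10.0526 s


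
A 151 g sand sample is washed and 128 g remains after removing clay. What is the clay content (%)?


Formula: Clay% = (W_total - W_washed) / W_total * 100
Clay mass = 151 - 128 = 23 g
Clay% = 23 / 151 * 100 = 15.2318%

Answer: 15.2318%


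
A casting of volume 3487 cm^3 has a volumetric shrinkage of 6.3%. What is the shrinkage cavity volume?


Formula: V_shrink = V_casting * shrinkage_pct / 100
V_shrink = 3487 cm^3 * 6.3 / 100 = 219.6810 cm^3


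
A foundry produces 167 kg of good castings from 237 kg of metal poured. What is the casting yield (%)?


Formula: Casting Yield = (W_good / W_total) * 100
Yield = (167 kg / 237 kg) * 100 = 70.4641%

Final answer: 70.4641%


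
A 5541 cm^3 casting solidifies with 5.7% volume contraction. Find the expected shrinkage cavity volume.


Formula: V_shrink = V_casting * shrinkage_pct / 100
V_shrink = 5541 cm^3 * 5.7 / 100 = 315.8370 cm^3

Final answer: 315.8370 cm^3


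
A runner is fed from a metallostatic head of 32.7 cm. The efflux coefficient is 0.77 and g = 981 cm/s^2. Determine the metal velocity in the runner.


Formula: v = Cd * sqrt(2 * g * h)  (Torricelli with discharge coefficient)
2*g*h = 2 * 981 * 32.7 = 64157.4 cm^2/s^2
sqrt(64157.4) = 253.29311 cm/s
v = 0.77 * 253.29311 = 195.0357 cm/s


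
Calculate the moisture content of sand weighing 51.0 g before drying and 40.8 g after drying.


Formula: MC = (W_wet - W_dry) / W_wet * 100
Water mass = 51.0 - 40.8 = 10.2 g
MC = 10.2 / 51.0 * 100 = 20.0000%


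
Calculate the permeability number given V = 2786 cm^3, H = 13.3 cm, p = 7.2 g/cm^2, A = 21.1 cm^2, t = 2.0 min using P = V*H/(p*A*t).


Formula: Permeability Number P = (V * H) / (p * A * t)
Numerator: V * H = 2786 * 13.3 = 37053.8
Denominator: p * A * t = 7.2 * 21.1 * 2.0 = 303.84
P = 37053.8 / 303.84 = 121.9517

Answer: 121.9517


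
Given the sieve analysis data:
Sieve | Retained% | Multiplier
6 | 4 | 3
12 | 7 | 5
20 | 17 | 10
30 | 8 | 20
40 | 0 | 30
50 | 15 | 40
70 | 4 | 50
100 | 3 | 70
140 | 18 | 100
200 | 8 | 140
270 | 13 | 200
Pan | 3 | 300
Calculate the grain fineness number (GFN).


Formula: GFN = sum(pct * multiplier) / sum(pct)
sum(pct * multiplier) = 7807
sum(pct) = 100
GFN = 7807 / 100 = 78.07

Answer: 78.07


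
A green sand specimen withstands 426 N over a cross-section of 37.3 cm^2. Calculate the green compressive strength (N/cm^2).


Formula: Compressive Strength = Force / Area
Strength = 426 N / 37.3 cm^2 = 11.4209 N/cm^2

Answer: 11.4209 N/cm^2


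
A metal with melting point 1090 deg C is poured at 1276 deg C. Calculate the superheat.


Formula: Superheat = T_pour - T_melt
Superheat = 1276 - 1090 = 186 deg C

Answer: 186 deg C


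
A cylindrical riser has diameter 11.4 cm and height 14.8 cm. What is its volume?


Formula: V = pi * (D/2)^2 * H  (cylinder volume)
Radius = D/2 = 11.4/2 = 5.7 cm
V = pi * 5.7^2 * 14.8 = 1510.6411 cm^3

Final answer: 1510.6411 cm^3


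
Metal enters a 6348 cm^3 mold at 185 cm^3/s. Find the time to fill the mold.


Formula: t_fill = V_mold / Q_flow
t = 6348 cm^3 / 185 cm^3/s = 34.3135 s


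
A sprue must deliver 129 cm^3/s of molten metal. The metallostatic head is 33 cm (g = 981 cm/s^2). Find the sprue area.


Formula: v = sqrt(2*g*h), A = Q/v
Velocity: v = sqrt(2 * 981 * 33) = sqrt(64746) = 254.4524 cm/s
Sprue area: A = Q / v = 129 / 254.4524 = 0.5070 cm^2

0.5070 cm^2


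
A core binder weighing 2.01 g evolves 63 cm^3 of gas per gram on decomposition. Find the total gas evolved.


Formula: V_gas = W_binder * gas_evolution_rate
V = 2.01 g * 63 cm^3/g = 126.6300 cm^3


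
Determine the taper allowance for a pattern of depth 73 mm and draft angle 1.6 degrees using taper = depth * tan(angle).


Formula: taper = depth * tan(draft_angle)
tan(1.6 deg) = 0.0279325
taper = 73 mm * 0.0279325 = 2.0391 mm

Answer: 2.0391 mm


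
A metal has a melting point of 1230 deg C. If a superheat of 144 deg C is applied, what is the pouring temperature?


Formula: T_pour = T_melt + Superheat
T_pour = 1230 + 144 = 1374 deg C


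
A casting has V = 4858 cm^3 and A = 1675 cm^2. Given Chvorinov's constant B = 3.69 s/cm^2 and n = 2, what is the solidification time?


Formula: t_s = B * (V/A)^n  (Chvorinov's rule, n=2)
Modulus M = V/A = 4858/1675 = 2.900299 cm
M^2 = 2.900299^2 = 8.411734 cm^2
t_s = 3.69 * 8.411734 = 31.0393 s

Answer: 31.0393 s


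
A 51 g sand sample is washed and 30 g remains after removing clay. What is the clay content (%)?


Formula: Clay% = (W_total - W_washed) / W_total * 100
Clay mass = 51 - 30 = 21 g
Clay% = 21 / 51 * 100 = 41.1765%

41.1765%


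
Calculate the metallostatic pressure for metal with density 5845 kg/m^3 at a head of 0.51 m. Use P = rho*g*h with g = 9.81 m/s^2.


Formula: P = rho * g * h
rho * g = 5845 * 9.81 = 57339.45 N/m^3
P = 57339.45 * 0.51 = 29243.1195 Pa

29243.1195 Pa


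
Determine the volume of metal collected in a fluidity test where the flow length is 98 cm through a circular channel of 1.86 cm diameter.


Formula: V = pi * (d/2)^2 * L  (cylinder volume)
Radius = 1.86/2 = 0.93 cm
V = pi * 0.93^2 * 98 = 266.2820 cm^3

Answer: 266.2820 cm^3


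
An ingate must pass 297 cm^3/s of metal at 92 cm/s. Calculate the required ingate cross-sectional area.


Formula: A_ingate = Q / v  (continuity equation)
A = 297 cm^3/s / 92 cm/s = 3.2283 cm^2

Final answer: 3.2283 cm^2


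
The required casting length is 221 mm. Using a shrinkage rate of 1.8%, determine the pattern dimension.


Formula: L_pattern = L_casting * (1 + shrinkage_rate/100)
Shrinkage factor = 1 + 1.8/100 = 1.018
L_pattern = 221 mm * 1.018 = 224.9780 mm

Final answer: 224.9780 mm


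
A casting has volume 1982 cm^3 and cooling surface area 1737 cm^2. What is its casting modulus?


Formula: Casting Modulus M = V / A
M = 1982 cm^3 / 1737 cm^2 = 1.1410 cm

Answer: 1.1410 cm


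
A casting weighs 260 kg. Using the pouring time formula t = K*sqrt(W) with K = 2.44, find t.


Formula: t = K * sqrt(W)
sqrt(W) = sqrt(260) = 16.12452
t = 2.44 * 16.12452 = 39.3438 s
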